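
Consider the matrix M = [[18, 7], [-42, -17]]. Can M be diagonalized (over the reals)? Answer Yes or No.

Characteristic polynomial: p(r) = r^2 - r - 12 = (r - 4)(r + 3).
All 2 eigenvalues are distinct, so M is diagonalizable.

Yes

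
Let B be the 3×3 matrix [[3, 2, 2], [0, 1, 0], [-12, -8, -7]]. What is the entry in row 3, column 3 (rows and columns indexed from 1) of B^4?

Characteristic polynomial: r^3 + 3r^2 - r - 3 = (r - 1)(r + 1)(r + 3), so the eigenvalues are -3, -1, 1.
r=-1: eigenvector (1, 0, -2).
r=1: eigenvector (0, 1, -1).
r=-3: eigenvector (-1, 0, 3).
P = [[1, 0, -1], [0, 1, 0], [-2, -1, 3]], D = diag(-1, 1, -3), P⁻¹ = [[3, 1, 1], [0, 1, 0], [2, 1, 1]].
B⁴ = P·diag(1, 1, 81)·P⁻¹ = [[-159, -80, -80], [0, 1, 0], [480, 240, 241]].
The requested entry is 241.

241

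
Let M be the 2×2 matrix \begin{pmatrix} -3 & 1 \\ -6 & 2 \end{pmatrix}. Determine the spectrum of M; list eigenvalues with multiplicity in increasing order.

-1, 0

Characteristic polynomial: p(r) = r^2 + r = r(r + 1).
Roots (with multiplicity): -1, 0.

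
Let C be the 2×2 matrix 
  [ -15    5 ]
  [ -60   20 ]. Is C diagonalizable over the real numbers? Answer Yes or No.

Characteristic polynomial: p(r) = r^2 - 5r = r(r - 5).
All 2 eigenvalues are distinct, so C is diagonalizable.

Yes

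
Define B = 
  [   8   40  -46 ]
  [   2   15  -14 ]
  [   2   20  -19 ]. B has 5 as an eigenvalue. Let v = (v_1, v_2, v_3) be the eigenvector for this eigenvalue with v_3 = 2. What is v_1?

4

B − 5I = [[3, 40, -46], [2, 10, -14], [2, 20, -24]].
Solving (B − 5I)v = 0 gives the eigenspace spanned by (4, 2, 2).
With v_3 = 2, v = (4, 2, 2), so v_1 = 4.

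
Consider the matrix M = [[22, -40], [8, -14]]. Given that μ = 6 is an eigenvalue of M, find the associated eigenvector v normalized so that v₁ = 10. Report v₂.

4

M − 6I = [[16, -40], [8, -20]].
Solving (M − 6I)v = 0 gives the eigenspace spanned by (10, 4).
With v₁ = 10, v = (10, 4), so v₂ = 4.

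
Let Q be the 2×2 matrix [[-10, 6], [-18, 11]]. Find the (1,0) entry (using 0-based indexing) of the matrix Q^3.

Characteristic polynomial: t^2 - t - 2 = (t - 2)(t + 1), so the eigenvalues are -1, 2.
t=2: eigenvector (1, 2).
t=-1: eigenvector (-2, -3).
P = [[1, -2], [2, -3]], D = diag(2, -1), P⁻¹ = [[-3, 2], [-2, 1]].
Q³ = P·diag(8, -1)·P⁻¹ = [[-28, 18], [-54, 35]].
The requested entry is -54.

-54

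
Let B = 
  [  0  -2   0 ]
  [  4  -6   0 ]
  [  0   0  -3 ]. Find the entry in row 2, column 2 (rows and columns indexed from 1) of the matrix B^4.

Characteristic polynomial: s^3 + 9s^2 + 26s + 24 = (s + 2)(s + 3)(s + 4), so the eigenvalues are -4, -3, -2.
s=-3: eigenvector (0, 0, 1).
s=-4: eigenvector (1, 2, 0).
s=-2: eigenvector (1, 1, 0).
P = [[0, 1, 1], [0, 2, 1], [1, 0, 0]], D = diag(-3, -4, -2), P⁻¹ = [[0, 0, 1], [-1, 1, 0], [2, -1, 0]].
B⁴ = P·diag(81, 256, 16)·P⁻¹ = [[-224, 240, 0], [-480, 496, 0], [0, 0, 81]].
The requested entry is 496.

496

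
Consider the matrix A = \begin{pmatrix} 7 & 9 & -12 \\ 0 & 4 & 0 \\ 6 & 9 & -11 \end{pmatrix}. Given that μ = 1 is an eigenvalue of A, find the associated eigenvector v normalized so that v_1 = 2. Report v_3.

1

A − 1I = [[6, 9, -12], [0, 3, 0], [6, 9, -12]].
Solving (A − 1I)v = 0 gives the eigenspace spanned by (2, 0, 1).
With v_1 = 2, v = (2, 0, 1), so v_3 = 1.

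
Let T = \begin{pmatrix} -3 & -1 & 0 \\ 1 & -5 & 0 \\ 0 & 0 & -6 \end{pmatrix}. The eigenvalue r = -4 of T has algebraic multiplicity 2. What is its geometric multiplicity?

T + 4I = [[1, -1, 0], [1, -1, 0], [0, 0, -2]].
This matrix has rank 2, so its null space has dimension 3 − 2 = 1.

1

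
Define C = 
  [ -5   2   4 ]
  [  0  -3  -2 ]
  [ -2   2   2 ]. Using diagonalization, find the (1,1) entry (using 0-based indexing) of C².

Characteristic polynomial: μ^3 + 6μ^2 + 11μ + 6 = (μ + 1)(μ + 2)(μ + 3), so the eigenvalues are -3, -2, -1.
μ=-3: eigenvector (1, 1, 0).
μ=-1: eigenvector (1, -2, 2).
μ=-2: eigenvector (0, -2, 1).
P = [[1, 1, 0], [1, -2, -2], [0, 2, 1]], D = diag(-3, -1, -2), P⁻¹ = [[2, -1, -2], [-1, 1, 2], [2, -2, -3]].
C² = P·diag(9, 1, 4)·P⁻¹ = [[17, -8, -16], [4, 5, 2], [6, -6, -8]].
The requested entry is 5.

5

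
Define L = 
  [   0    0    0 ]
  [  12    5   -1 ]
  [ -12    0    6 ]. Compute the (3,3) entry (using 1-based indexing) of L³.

Characteristic polynomial: r^3 - 11r^2 + 30r = r(r - 6)(r - 5), so the eigenvalues are 0, 5, 6.
r=0: eigenvector (1, -2, 2).
r=5: eigenvector (0, 1, 0).
r=6: eigenvector (0, -1, 1).
P = [[1, 0, 0], [-2, 1, -1], [2, 0, 1]], D = diag(0, 5, 6), P⁻¹ = [[1, 0, 0], [0, 1, 1], [-2, 0, 1]].
L³ = P·diag(0, 125, 216)·P⁻¹ = [[0, 0, 0], [432, 125, -91], [-432, 0, 216]].
The requested entry is 216.

216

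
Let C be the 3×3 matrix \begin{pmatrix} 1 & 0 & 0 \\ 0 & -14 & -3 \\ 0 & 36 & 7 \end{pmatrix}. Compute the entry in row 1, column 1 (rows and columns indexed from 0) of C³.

Characteristic polynomial: λ^3 + 6λ^2 + 3λ - 10 = (λ - 1)(λ + 2)(λ + 5), so the eigenvalues are -5, -2, 1.
λ=1: eigenvector (1, 0, 0).
λ=-2: eigenvector (0, 1, -4).
λ=-5: eigenvector (0, 1, -3).
P = [[1, 0, 0], [0, 1, 1], [0, -4, -3]], D = diag(1, -2, -5), P⁻¹ = [[1, 0, 0], [0, -3, -1], [0, 4, 1]].
C³ = P·diag(1, -8, -125)·P⁻¹ = [[1, 0, 0], [0, -476, -117], [0, 1404, 343]].
The requested entry is -476.

-476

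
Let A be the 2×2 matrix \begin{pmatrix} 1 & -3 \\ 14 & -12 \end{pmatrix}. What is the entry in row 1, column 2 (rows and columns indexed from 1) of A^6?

Characteristic polynomial: μ^2 + 11μ + 30 = (μ + 5)(μ + 6), so the eigenvalues are -6, -5.
μ=-5: eigenvector (1, 2).
μ=-6: eigenvector (3, 7).
P = [[1, 3], [2, 7]], D = diag(-5, -6), P⁻¹ = [[7, -3], [-2, 1]].
A⁶ = P·diag(15625, 46656)·P⁻¹ = [[-170561, 93093], [-434434, 232842]].
The requested entry is 93093.

93093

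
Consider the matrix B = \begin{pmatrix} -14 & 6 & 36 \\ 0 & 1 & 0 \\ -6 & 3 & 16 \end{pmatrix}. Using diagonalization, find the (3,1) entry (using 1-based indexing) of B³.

-72

Characteristic polynomial: t^3 - 3t^2 - 6t + 8 = (t - 4)(t - 1)(t + 2), so the eigenvalues are -2, 1, 4.
t=-2: eigenvector (3, 0, 1).
t=4: eigenvector (2, 0, 1).
t=1: eigenvector (-2, 1, -1).
P = [[3, 2, -2], [0, 0, 1], [1, 1, -1]], D = diag(-2, 4, 1), P⁻¹ = [[1, 0, -2], [-1, 1, 3], [0, 1, 0]].
B³ = P·diag(-8, 64, 1)·P⁻¹ = [[-152, 126, 432], [0, 1, 0], [-72, 63, 208]].
The requested entry is -72.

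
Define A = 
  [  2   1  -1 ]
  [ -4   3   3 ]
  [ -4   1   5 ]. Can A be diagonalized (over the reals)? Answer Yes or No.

No

Characteristic polynomial: p(s) = s^3 - 10s^2 + 28s - 24 = (s - 6)(s - 2)^2.
s = 2 has algebraic multiplicity 2; rank(A − 2I) = 2, so geometric multiplicity = 1.
Geometric multiplicity < algebraic multiplicity, so A is not diagonalizable.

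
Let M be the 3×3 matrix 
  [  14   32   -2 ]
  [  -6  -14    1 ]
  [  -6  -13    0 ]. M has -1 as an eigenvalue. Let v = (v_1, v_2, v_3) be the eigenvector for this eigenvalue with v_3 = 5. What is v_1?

-10

M + 1I = [[15, 32, -2], [-6, -13, 1], [-6, -13, 1]].
Solving (M + 1I)v = 0 gives the eigenspace spanned by (-10, 5, 5).
With v_3 = 5, v = (-10, 5, 5), so v_1 = -10.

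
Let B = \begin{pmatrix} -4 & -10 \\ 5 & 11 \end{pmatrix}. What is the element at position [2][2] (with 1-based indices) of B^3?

Characteristic polynomial: μ^2 - 7μ + 6 = (μ - 6)(μ - 1), so the eigenvalues are 1, 6.
μ=1: eigenvector (2, -1).
μ=6: eigenvector (-1, 1).
P = [[2, -1], [-1, 1]], D = diag(1, 6), P⁻¹ = [[1, 1], [1, 2]].
B³ = P·diag(1, 216)·P⁻¹ = [[-214, -430], [215, 431]].
The requested entry is 431.

431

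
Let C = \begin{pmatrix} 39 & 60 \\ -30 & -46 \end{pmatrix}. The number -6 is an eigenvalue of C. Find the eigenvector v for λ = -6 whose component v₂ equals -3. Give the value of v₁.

C + 6I = [[45, 60], [-30, -40]].
Solving (C + 6I)v = 0 gives the eigenspace spanned by (4, -3).
With v₂ = -3, v = (4, -3), so v₁ = 4.

4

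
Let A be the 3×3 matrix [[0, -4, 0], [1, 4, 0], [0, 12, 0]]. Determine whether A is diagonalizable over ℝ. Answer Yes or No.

Characteristic polynomial: p(μ) = μ^3 - 4μ^2 + 4μ = μ(μ - 2)^2.
μ = 2 has algebraic multiplicity 2; rank(A − 2I) = 2, so geometric multiplicity = 1.
Geometric multiplicity < algebraic multiplicity, so A is not diagonalizable.

No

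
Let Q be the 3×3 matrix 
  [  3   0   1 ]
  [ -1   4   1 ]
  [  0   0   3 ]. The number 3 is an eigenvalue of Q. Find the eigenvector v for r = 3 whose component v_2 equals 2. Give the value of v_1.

2

Q − 3I = [[0, 0, 1], [-1, 1, 1], [0, 0, 0]].
Solving (Q − 3I)v = 0 gives the eigenspace spanned by (2, 2, 0).
With v_2 = 2, v = (2, 2, 0), so v_1 = 2.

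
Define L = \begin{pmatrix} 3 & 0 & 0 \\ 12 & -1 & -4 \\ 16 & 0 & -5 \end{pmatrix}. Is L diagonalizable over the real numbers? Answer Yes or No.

Characteristic polynomial: p(r) = r^3 + 3r^2 - 13r - 15 = (r - 3)(r + 1)(r + 5).
All 3 eigenvalues are distinct, so L is diagonalizable.

Yes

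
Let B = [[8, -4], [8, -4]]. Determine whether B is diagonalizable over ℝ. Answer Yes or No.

Characteristic polynomial: p(μ) = μ^2 - 4μ = μ(μ - 4).
All 2 eigenvalues are distinct, so B is diagonalizable.

Yes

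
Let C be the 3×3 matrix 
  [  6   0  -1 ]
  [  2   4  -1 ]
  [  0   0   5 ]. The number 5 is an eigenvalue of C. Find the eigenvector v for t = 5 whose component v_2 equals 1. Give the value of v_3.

C − 5I = [[1, 0, -1], [2, -1, -1], [0, 0, 0]].
Solving (C − 5I)v = 0 gives the eigenspace spanned by (1, 1, 1).
With v_2 = 1, v = (1, 1, 1), so v_3 = 1.

1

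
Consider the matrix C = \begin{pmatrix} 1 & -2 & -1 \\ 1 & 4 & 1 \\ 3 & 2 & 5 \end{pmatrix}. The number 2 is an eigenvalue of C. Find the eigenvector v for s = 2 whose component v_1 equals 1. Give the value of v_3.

-1

C − 2I = [[-1, -2, -1], [1, 2, 1], [3, 2, 3]].
Solving (C − 2I)v = 0 gives the eigenspace spanned by (1, 0, -1).
With v_1 = 1, v = (1, 0, -1), so v_3 = -1.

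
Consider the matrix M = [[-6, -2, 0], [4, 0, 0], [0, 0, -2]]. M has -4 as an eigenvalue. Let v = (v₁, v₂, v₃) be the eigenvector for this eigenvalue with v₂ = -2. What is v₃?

0

M + 4I = [[-2, -2, 0], [4, 4, 0], [0, 0, 2]].
Solving (M + 4I)v = 0 gives the eigenspace spanned by (2, -2, 0).
With v₂ = -2, v = (2, -2, 0), so v₃ = 0.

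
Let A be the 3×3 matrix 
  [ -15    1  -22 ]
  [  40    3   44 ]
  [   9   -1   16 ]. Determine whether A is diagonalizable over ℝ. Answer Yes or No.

No

Characteristic polynomial: p(t) = t^3 - 4t^2 - 35t + 150 = (t - 5)^2(t + 6).
t = 5 has algebraic multiplicity 2; rank(A − 5I) = 2, so geometric multiplicity = 1.
Geometric multiplicity < algebraic multiplicity, so A is not diagonalizable.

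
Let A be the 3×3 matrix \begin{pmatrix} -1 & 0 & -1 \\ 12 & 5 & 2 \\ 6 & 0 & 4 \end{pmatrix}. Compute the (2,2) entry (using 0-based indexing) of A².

Characteristic polynomial: s^3 - 8s^2 + 17s - 10 = (s - 5)(s - 2)(s - 1), so the eigenvalues are 1, 2, 5.
s=1: eigenvector (1, -2, -2).
s=5: eigenvector (0, 1, 0).
s=2: eigenvector (-1, 2, 3).
P = [[1, 0, -1], [-2, 1, 2], [-2, 0, 3]], D = diag(1, 5, 2), P⁻¹ = [[3, 0, 1], [2, 1, 0], [2, 0, 1]].
A² = P·diag(1, 25, 4)·P⁻¹ = [[-5, 0, -3], [60, 25, 6], [18, 0, 10]].
The requested entry is 10.

10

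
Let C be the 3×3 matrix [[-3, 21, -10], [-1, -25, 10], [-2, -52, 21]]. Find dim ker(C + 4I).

C + 4I = [[1, 21, -10], [-1, -21, 10], [-2, -52, 25]].
This matrix has rank 2, so its null space has dimension 3 − 2 = 1.

1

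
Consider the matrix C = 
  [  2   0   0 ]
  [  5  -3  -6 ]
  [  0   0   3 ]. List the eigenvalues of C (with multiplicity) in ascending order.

-3, 2, 3

Characteristic polynomial: p(r) = r^3 - 2r^2 - 9r + 18 = (r - 3)(r - 2)(r + 3).
Roots (with multiplicity): -3, 2, 3.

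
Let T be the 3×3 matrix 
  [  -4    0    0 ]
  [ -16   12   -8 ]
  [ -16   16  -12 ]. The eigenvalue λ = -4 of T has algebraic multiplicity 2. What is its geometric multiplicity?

T + 4I = [[0, 0, 0], [-16, 16, -8], [-16, 16, -8]].
This matrix has rank 1, so its null space has dimension 3 − 1 = 2.

2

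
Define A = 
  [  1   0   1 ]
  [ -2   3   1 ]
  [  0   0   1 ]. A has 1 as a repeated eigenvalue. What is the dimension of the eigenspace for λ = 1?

1

A − 1I = [[0, 0, 1], [-2, 2, 1], [0, 0, 0]].
This matrix has rank 2, so its null space has dimension 3 − 2 = 1.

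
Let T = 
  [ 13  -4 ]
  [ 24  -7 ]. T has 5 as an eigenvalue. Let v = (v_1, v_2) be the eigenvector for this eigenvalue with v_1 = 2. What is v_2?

4

T − 5I = [[8, -4], [24, -12]].
Solving (T − 5I)v = 0 gives the eigenspace spanned by (2, 4).
With v_1 = 2, v = (2, 4), so v_2 = 4.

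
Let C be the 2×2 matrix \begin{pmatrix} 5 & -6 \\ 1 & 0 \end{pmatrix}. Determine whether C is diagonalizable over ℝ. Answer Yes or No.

Yes

Characteristic polynomial: p(λ) = λ^2 - 5λ + 6 = (λ - 3)(λ - 2).
All 2 eigenvalues are distinct, so C is diagonalizable.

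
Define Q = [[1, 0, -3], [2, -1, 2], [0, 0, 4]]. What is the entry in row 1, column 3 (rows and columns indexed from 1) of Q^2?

Characteristic polynomial: r^3 - 4r^2 - r + 4 = (r - 4)(r - 1)(r + 1), so the eigenvalues are -1, 1, 4.
r=4: eigenvector (-1, 0, 1).
r=-1: eigenvector (0, 1, 0).
r=1: eigenvector (1, 1, 0).
P = [[-1, 0, 1], [0, 1, 1], [1, 0, 0]], D = diag(4, -1, 1), P⁻¹ = [[0, 0, 1], [-1, 1, -1], [1, 0, 1]].
Q² = P·diag(16, 1, 1)·P⁻¹ = [[1, 0, -15], [0, 1, 0], [0, 0, 16]].
The requested entry is -15.

-15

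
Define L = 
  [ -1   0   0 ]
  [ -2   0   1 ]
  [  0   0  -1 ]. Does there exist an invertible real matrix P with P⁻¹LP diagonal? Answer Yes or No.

Yes

Characteristic polynomial: p(s) = s^3 + 2s^2 + s = s(s + 1)^2.
s = -1 has algebraic multiplicity 2; rank(L + 1I) = 1, so geometric multiplicity = 2.
Every eigenvalue has geometric = algebraic multiplicity, so L is diagonalizable.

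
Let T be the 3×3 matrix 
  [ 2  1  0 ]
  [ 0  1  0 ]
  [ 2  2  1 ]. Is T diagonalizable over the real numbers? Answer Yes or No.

Characteristic polynomial: p(λ) = λ^3 - 4λ^2 + 5λ - 2 = (λ - 2)(λ - 1)^2.
λ = 1 has algebraic multiplicity 2; rank(T − 1I) = 1, so geometric multiplicity = 2.
Every eigenvalue has geometric = algebraic multiplicity, so T is diagonalizable.

Yes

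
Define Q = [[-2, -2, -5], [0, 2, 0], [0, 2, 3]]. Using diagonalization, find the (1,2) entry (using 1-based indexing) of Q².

-10

Characteristic polynomial: r^3 - 3r^2 - 4r + 12 = (r - 3)(r - 2)(r + 2), so the eigenvalues are -2, 2, 3.
r=-2: eigenvector (1, 0, 0).
r=2: eigenvector (2, 1, -2).
r=3: eigenvector (-1, 0, 1).
P = [[1, 2, -1], [0, 1, 0], [0, -2, 1]], D = diag(-2, 2, 3), P⁻¹ = [[1, 0, 1], [0, 1, 0], [0, 2, 1]].
Q² = P·diag(4, 4, 9)·P⁻¹ = [[4, -10, -5], [0, 4, 0], [0, 10, 9]].
The requested entry is -10.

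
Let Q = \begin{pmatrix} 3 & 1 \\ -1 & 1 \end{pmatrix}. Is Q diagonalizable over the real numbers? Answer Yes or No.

Characteristic polynomial: p(t) = t^2 - 4t + 4 = (t - 2)^2.
t = 2 has algebraic multiplicity 2; rank(Q − 2I) = 1, so geometric multiplicity = 1.
Geometric multiplicity < algebraic multiplicity, so Q is not diagonalizable.

No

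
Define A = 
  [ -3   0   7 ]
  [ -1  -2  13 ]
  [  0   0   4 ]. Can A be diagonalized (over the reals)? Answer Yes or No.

Yes

Characteristic polynomial: p(λ) = λ^3 + λ^2 - 14λ - 24 = (λ - 4)(λ + 2)(λ + 3).
All 3 eigenvalues are distinct, so A is diagonalizable.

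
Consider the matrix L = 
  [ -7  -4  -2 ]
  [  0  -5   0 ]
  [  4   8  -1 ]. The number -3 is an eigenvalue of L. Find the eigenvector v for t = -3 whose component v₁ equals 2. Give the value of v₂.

L + 3I = [[-4, -4, -2], [0, -2, 0], [4, 8, 2]].
Solving (L + 3I)v = 0 gives the eigenspace spanned by (2, 0, -4).
With v₁ = 2, v = (2, 0, -4), so v₂ = 0.

0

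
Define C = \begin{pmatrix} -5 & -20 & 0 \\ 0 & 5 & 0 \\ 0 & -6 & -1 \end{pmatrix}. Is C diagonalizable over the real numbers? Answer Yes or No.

Characteristic polynomial: p(s) = s^3 + s^2 - 25s - 25 = (s - 5)(s + 1)(s + 5).
All 3 eigenvalues are distinct, so C is diagonalizable.

Yes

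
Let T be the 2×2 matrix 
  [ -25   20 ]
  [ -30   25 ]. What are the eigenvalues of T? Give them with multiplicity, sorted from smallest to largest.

Characteristic polynomial: p(s) = s^2 - 25 = (s - 5)(s + 5).
Roots (with multiplicity): -5, 5.

-5, 5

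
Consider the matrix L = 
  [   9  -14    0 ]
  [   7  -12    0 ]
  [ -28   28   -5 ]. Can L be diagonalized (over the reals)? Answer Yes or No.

Yes

Characteristic polynomial: p(μ) = μ^3 + 8μ^2 + 5μ - 50 = (μ - 2)(μ + 5)^2.
μ = -5 has algebraic multiplicity 2; rank(L + 5I) = 1, so geometric multiplicity = 2.
Every eigenvalue has geometric = algebraic multiplicity, so L is diagonalizable.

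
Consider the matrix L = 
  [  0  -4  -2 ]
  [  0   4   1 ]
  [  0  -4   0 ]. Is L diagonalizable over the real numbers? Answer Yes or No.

No

Characteristic polynomial: p(t) = t^3 - 4t^2 + 4t = t(t - 2)^2.
t = 2 has algebraic multiplicity 2; rank(L − 2I) = 2, so geometric multiplicity = 1.
Geometric multiplicity < algebraic multiplicity, so L is not diagonalizable.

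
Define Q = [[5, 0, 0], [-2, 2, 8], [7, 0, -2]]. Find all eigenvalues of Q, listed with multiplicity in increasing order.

-2, 2, 5

Characteristic polynomial: p(r) = r^3 - 5r^2 - 4r + 20 = (r - 5)(r - 2)(r + 2).
Roots (with multiplicity): -2, 2, 5.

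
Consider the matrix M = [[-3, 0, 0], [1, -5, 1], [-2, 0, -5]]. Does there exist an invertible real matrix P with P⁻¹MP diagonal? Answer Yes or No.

No

Characteristic polynomial: p(t) = t^3 + 13t^2 + 55t + 75 = (t + 3)(t + 5)^2.
t = -5 has algebraic multiplicity 2; rank(M + 5I) = 2, so geometric multiplicity = 1.
Geometric multiplicity < algebraic multiplicity, so M is not diagonalizable.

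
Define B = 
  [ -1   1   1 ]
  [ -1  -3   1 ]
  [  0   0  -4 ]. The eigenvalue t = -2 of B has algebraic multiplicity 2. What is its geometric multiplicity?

1

B + 2I = [[1, 1, 1], [-1, -1, 1], [0, 0, -2]].
This matrix has rank 2, so its null space has dimension 3 − 2 = 1.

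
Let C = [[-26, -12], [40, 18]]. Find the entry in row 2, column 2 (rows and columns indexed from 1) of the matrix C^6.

Characteristic polynomial: λ^2 + 8λ + 12 = (λ + 2)(λ + 6), so the eigenvalues are -6, -2.
λ=-6: eigenvector (3, -5).
λ=-2: eigenvector (1, -2).
P = [[3, 1], [-5, -2]], D = diag(-6, -2), P⁻¹ = [[2, 1], [-5, -3]].
C⁶ = P·diag(46656, 64)·P⁻¹ = [[279616, 139776], [-465920, -232896]].
The requested entry is -232896.

-232896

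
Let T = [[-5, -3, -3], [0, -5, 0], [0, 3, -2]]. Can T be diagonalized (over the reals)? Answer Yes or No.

Characteristic polynomial: p(s) = s^3 + 12s^2 + 45s + 50 = (s + 2)(s + 5)^2.
s = -5 has algebraic multiplicity 2; rank(T + 5I) = 1, so geometric multiplicity = 2.
Every eigenvalue has geometric = algebraic multiplicity, so T is diagonalizable.

Yes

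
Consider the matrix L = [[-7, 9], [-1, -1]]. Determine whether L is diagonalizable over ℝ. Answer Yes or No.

Characteristic polynomial: p(s) = s^2 + 8s + 16 = (s + 4)^2.
s = -4 has algebraic multiplicity 2; rank(L + 4I) = 1, so geometric multiplicity = 1.
Geometric multiplicity < algebraic multiplicity, so L is not diagonalizable.

No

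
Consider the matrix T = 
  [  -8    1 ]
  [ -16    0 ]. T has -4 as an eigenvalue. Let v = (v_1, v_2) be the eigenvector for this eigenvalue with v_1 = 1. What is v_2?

4

T + 4I = [[-4, 1], [-16, 4]].
Solving (T + 4I)v = 0 gives the eigenspace spanned by (1, 4).
With v_1 = 1, v = (1, 4), so v_2 = 4.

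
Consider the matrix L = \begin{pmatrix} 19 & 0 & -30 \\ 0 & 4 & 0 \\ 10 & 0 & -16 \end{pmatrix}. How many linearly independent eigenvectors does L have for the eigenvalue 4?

L − 4I = [[15, 0, -30], [0, 0, 0], [10, 0, -20]].
This matrix has rank 1, so its null space has dimension 3 − 1 = 2.

2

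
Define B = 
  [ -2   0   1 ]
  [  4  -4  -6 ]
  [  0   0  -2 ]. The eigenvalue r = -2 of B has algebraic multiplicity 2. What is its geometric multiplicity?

1

B + 2I = [[0, 0, 1], [4, -2, -6], [0, 0, 0]].
This matrix has rank 2, so its null space has dimension 3 − 2 = 1.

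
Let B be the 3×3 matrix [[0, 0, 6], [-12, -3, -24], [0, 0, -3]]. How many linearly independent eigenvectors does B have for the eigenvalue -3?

B + 3I = [[3, 0, 6], [-12, 0, -24], [0, 0, 0]].
This matrix has rank 1, so its null space has dimension 3 − 1 = 2.

2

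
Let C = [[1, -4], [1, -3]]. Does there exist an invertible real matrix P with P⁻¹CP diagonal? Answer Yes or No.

No

Characteristic polynomial: p(μ) = μ^2 + 2μ + 1 = (μ + 1)^2.
μ = -1 has algebraic multiplicity 2; rank(C + 1I) = 1, so geometric multiplicity = 1.
Geometric multiplicity < algebraic multiplicity, so C is not diagonalizable.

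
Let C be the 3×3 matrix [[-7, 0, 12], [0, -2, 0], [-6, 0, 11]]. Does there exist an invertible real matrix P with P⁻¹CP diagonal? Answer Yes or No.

Yes

Characteristic polynomial: p(s) = s^3 - 2s^2 - 13s - 10 = (s - 5)(s + 1)(s + 2).
All 3 eigenvalues are distinct, so C is diagonalizable.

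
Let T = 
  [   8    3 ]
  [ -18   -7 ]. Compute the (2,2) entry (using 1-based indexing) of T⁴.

-29

Characteristic polynomial: λ^2 - λ - 2 = (λ - 2)(λ + 1), so the eigenvalues are -1, 2.
λ=2: eigenvector (1, -2).
λ=-1: eigenvector (1, -3).
P = [[1, 1], [-2, -3]], D = diag(2, -1), P⁻¹ = [[3, 1], [-2, -1]].
T⁴ = P·diag(16, 1)·P⁻¹ = [[46, 15], [-90, -29]].
The requested entry is -29.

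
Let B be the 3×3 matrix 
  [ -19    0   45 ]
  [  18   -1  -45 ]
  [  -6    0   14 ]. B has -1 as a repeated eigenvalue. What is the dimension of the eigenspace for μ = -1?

2

B + 1I = [[-18, 0, 45], [18, 0, -45], [-6, 0, 15]].
This matrix has rank 1, so its null space has dimension 3 − 1 = 2.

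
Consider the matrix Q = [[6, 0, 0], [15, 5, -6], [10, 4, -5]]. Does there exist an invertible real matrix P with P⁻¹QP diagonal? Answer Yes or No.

Characteristic polynomial: p(s) = s^3 - 6s^2 - s + 6 = (s - 6)(s - 1)(s + 1).
All 3 eigenvalues are distinct, so Q is diagonalizable.

Yes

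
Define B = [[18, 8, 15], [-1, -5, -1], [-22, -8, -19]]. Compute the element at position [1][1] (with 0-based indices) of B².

25

Characteristic polynomial: s^3 + 6s^2 - 7s - 60 = (s - 3)(s + 4)(s + 5), so the eigenvalues are -5, -4, 3.
s=3: eigenvector (1, 0, -1).
s=-5: eigenvector (-1, 1, 1).
s=-4: eigenvector (1, 1, -2).
P = [[1, -1, 1], [0, 1, 1], [-1, 1, -2]], D = diag(3, -5, -4), P⁻¹ = [[3, 1, 2], [1, 1, 1], [-1, 0, -1]].
B² = P·diag(9, 25, 16)·P⁻¹ = [[-14, -16, -23], [9, 25, 9], [30, 16, 39]].
The requested entry is 25.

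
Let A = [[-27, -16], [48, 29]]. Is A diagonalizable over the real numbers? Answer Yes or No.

Characteristic polynomial: p(μ) = μ^2 - 2μ - 15 = (μ - 5)(μ + 3).
All 2 eigenvalues are distinct, so A is diagonalizable.

Yes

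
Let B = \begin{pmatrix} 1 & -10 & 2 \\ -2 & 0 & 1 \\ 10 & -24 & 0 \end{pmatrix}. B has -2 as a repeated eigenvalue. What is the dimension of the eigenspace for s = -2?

1

B + 2I = [[3, -10, 2], [-2, 2, 1], [10, -24, 2]].
This matrix has rank 2, so its null space has dimension 3 − 2 = 1.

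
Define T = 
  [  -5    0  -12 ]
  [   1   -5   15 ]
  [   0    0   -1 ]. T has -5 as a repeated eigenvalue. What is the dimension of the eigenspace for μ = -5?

1

T + 5I = [[0, 0, -12], [1, 0, 15], [0, 0, 4]].
This matrix has rank 2, so its null space has dimension 3 − 2 = 1.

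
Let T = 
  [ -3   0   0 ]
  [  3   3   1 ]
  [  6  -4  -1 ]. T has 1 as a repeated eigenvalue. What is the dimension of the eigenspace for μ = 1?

1

T − 1I = [[-4, 0, 0], [3, 2, 1], [6, -4, -2]].
This matrix has rank 2, so its null space has dimension 3 − 2 = 1.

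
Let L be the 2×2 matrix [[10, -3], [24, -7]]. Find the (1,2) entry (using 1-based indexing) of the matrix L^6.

-189

Characteristic polynomial: μ^2 - 3μ + 2 = (μ - 2)(μ - 1), so the eigenvalues are 1, 2.
μ=1: eigenvector (1, 3).
μ=2: eigenvector (-3, -8).
P = [[1, -3], [3, -8]], D = diag(1, 2), P⁻¹ = [[-8, 3], [-3, 1]].
L⁶ = P·diag(1, 64)·P⁻¹ = [[568, -189], [1512, -503]].
The requested entry is -189.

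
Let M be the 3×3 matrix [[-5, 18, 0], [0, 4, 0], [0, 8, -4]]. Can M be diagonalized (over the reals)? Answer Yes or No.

Characteristic polynomial: p(s) = s^3 + 5s^2 - 16s - 80 = (s - 4)(s + 4)(s + 5).
All 3 eigenvalues are distinct, so M is diagonalizable.

Yes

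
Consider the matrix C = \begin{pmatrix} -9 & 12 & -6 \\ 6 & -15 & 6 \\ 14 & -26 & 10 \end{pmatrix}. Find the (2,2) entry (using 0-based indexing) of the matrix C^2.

-140

Characteristic polynomial: s^3 + 14s^2 + 63s + 90 = (s + 3)(s + 5)(s + 6), so the eigenvalues are -6, -5, -3.
s=-5: eigenvector (-3, 3, 8).
s=-3: eigenvector (0, 1, 2).
s=-6: eigenvector (-2, 2, 5).
P = [[-3, 0, -2], [3, 1, 2], [8, 2, 5]], D = diag(-5, -3, -6), P⁻¹ = [[1, -4, 2], [1, 1, 0], [-2, 6, -3]].
C² = P·diag(25, 9, 36)·P⁻¹ = [[69, -132, 66], [-60, 141, -66], [-142, 298, -140]].
The requested entry is -140.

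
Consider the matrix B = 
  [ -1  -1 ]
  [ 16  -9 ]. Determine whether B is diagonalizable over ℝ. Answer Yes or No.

No

Characteristic polynomial: p(μ) = μ^2 + 10μ + 25 = (μ + 5)^2.
μ = -5 has algebraic multiplicity 2; rank(B + 5I) = 1, so geometric multiplicity = 1.
Geometric multiplicity < algebraic multiplicity, so B is not diagonalizable.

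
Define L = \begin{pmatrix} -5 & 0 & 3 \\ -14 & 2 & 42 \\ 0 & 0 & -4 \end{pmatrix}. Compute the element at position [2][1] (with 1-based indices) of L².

42

Characteristic polynomial: μ^3 + 7μ^2 + 2μ - 40 = (μ - 2)(μ + 4)(μ + 5), so the eigenvalues are -5, -4, 2.
μ=-4: eigenvector (3, 0, 1).
μ=2: eigenvector (0, 1, 0).
μ=-5: eigenvector (-1, -2, 0).
P = [[3, 0, -1], [0, 1, -2], [1, 0, 0]], D = diag(-4, 2, -5), P⁻¹ = [[0, 0, 1], [-2, 1, 6], [-1, 0, 3]].
L² = P·diag(16, 4, 25)·P⁻¹ = [[25, 0, -27], [42, 4, -126], [0, 0, 16]].
The requested entry is 42.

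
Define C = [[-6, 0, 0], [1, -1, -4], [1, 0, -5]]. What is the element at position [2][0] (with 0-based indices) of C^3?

Characteristic polynomial: s^3 + 12s^2 + 41s + 30 = (s + 1)(s + 5)(s + 6), so the eigenvalues are -6, -5, -1.
s=-5: eigenvector (0, 1, 1).
s=-1: eigenvector (0, 1, 0).
s=-6: eigenvector (-1, 1, 1).
P = [[0, 0, -1], [1, 1, 1], [1, 0, 1]], D = diag(-5, -1, -6), P⁻¹ = [[1, 0, 1], [0, 1, -1], [-1, 0, 0]].
C³ = P·diag(-125, -1, -216)·P⁻¹ = [[-216, 0, 0], [91, -1, -124], [91, 0, -125]].
The requested entry is 91.

91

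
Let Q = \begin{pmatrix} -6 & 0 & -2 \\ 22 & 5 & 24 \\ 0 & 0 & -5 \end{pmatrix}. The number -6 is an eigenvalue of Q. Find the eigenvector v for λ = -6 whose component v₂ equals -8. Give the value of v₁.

4

Q + 6I = [[0, 0, -2], [22, 11, 24], [0, 0, 1]].
Solving (Q + 6I)v = 0 gives the eigenspace spanned by (4, -8, 0).
With v₂ = -8, v = (4, -8, 0), so v₁ = 4.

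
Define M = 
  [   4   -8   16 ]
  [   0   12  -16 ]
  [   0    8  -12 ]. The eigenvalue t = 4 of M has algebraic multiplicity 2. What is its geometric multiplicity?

M − 4I = [[0, -8, 16], [0, 8, -16], [0, 8, -16]].
This matrix has rank 1, so its null space has dimension 3 − 1 = 2.

2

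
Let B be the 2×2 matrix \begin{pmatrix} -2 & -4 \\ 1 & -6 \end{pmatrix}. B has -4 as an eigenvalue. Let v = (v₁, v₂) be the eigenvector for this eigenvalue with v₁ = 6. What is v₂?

B + 4I = [[2, -4], [1, -2]].
Solving (B + 4I)v = 0 gives the eigenspace spanned by (6, 3).
With v₁ = 6, v = (6, 3), so v₂ = 3.

3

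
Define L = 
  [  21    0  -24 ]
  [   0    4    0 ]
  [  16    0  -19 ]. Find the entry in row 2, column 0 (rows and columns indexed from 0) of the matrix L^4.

1088

Characteristic polynomial: μ^3 - 6μ^2 - 7μ + 60 = (μ - 5)(μ - 4)(μ + 3), so the eigenvalues are -3, 4, 5.
μ=5: eigenvector (3, 0, 2).
μ=4: eigenvector (0, 1, 0).
μ=-3: eigenvector (1, 0, 1).
P = [[3, 0, 1], [0, 1, 0], [2, 0, 1]], D = diag(5, 4, -3), P⁻¹ = [[1, 0, -1], [0, 1, 0], [-2, 0, 3]].
L⁴ = P·diag(625, 256, 81)·P⁻¹ = [[1713, 0, -1632], [0, 256, 0], [1088, 0, -1007]].
The requested entry is 1088.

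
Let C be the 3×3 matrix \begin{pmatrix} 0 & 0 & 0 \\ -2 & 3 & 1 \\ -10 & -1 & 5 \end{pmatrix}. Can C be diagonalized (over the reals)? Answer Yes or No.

Characteristic polynomial: p(s) = s^3 - 8s^2 + 16s = s(s - 4)^2.
s = 4 has algebraic multiplicity 2; rank(C − 4I) = 2, so geometric multiplicity = 1.
Geometric multiplicity < algebraic multiplicity, so C is not diagonalizable.

No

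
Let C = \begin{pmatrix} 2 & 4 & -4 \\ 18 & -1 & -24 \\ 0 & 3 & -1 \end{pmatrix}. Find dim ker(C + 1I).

1

C + 1I = [[3, 4, -4], [18, 0, -24], [0, 3, 0]].
This matrix has rank 2, so its null space has dimension 3 − 2 = 1.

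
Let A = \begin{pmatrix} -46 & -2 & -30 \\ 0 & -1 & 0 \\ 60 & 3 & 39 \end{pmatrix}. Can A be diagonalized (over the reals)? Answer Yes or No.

No

Characteristic polynomial: p(r) = r^3 + 8r^2 + 13r + 6 = (r + 1)^2(r + 6).
r = -1 has algebraic multiplicity 2; rank(A + 1I) = 2, so geometric multiplicity = 1.
Geometric multiplicity < algebraic multiplicity, so A is not diagonalizable.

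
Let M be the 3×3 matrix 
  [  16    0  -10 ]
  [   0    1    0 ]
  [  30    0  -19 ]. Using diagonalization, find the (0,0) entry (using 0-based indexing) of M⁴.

Characteristic polynomial: r^3 + 2r^2 - 7r + 4 = (r - 1)^2(r + 4), so the eigenvalues are -4, 1, 1.
r=-4: eigenvector (1, 0, 2).
r=1: eigenvector (0, 1, 0).
r=1: eigenvector (-2, -1, -3).
P = [[1, 0, -2], [0, 1, -1], [2, 0, -3]], D = diag(-4, 1, 1), P⁻¹ = [[-3, 0, 2], [-2, 1, 1], [-2, 0, 1]].
M⁴ = P·diag(256, 1, 1)·P⁻¹ = [[-764, 0, 510], [0, 1, 0], [-1530, 0, 1021]].
The requested entry is -764.

-764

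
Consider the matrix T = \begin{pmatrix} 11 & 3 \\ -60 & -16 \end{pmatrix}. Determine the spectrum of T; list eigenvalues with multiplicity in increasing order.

Characteristic polynomial: p(μ) = μ^2 + 5μ + 4 = (μ + 1)(μ + 4).
Roots (with multiplicity): -4, -1.

-4, -1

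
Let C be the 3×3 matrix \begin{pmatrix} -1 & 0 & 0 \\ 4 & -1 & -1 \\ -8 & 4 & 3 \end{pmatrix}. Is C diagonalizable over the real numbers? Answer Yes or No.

Characteristic polynomial: p(t) = t^3 - t^2 - t + 1 = (t - 1)^2(t + 1).
t = 1 has algebraic multiplicity 2; rank(C − 1I) = 2, so geometric multiplicity = 1.
Geometric multiplicity < algebraic multiplicity, so C is not diagonalizable.

No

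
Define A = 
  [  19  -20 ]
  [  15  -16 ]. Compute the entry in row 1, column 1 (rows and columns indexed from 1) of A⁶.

16381

Characteristic polynomial: t^2 - 3t - 4 = (t - 4)(t + 1), so the eigenvalues are -1, 4.
t=4: eigenvector (4, 3).
t=-1: eigenvector (1, 1).
P = [[4, 1], [3, 1]], D = diag(4, -1), P⁻¹ = [[1, -1], [-3, 4]].
A⁶ = P·diag(4096, 1)·P⁻¹ = [[16381, -16380], [12285, -12284]].
The requested entry is 16381.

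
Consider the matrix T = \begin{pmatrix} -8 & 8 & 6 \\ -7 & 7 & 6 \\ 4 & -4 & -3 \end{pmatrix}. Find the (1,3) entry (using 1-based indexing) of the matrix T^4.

Characteristic polynomial: μ^3 + 4μ^2 + 3μ = μ(μ + 1)(μ + 3), so the eigenvalues are -3, -1, 0.
μ=-3: eigenvector (-2, -2, 1).
μ=-1: eigenvector (4, 5, -2).
μ=0: eigenvector (1, 1, 0).
P = [[-2, 4, 1], [-2, 5, 1], [1, -2, 0]], D = diag(-3, -1, 0), P⁻¹ = [[-2, 2, 1], [-1, 1, 0], [1, 0, 2]].
T⁴ = P·diag(81, 1, 0)·P⁻¹ = [[320, -320, -162], [319, -319, -162], [-160, 160, 81]].
The requested entry is -162.

-162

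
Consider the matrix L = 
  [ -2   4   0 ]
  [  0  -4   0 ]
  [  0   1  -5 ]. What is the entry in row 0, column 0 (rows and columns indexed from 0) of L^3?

-8

Characteristic polynomial: t^3 + 11t^2 + 38t + 40 = (t + 2)(t + 4)(t + 5), so the eigenvalues are -5, -4, -2.
t=-2: eigenvector (1, 0, 0).
t=-4: eigenvector (-2, 1, 1).
t=-5: eigenvector (0, 0, 1).
P = [[1, -2, 0], [0, 1, 0], [0, 1, 1]], D = diag(-2, -4, -5), P⁻¹ = [[1, 2, 0], [0, 1, 0], [0, -1, 1]].
L³ = P·diag(-8, -64, -125)·P⁻¹ = [[-8, 112, 0], [0, -64, 0], [0, 61, -125]].
The requested entry is -8.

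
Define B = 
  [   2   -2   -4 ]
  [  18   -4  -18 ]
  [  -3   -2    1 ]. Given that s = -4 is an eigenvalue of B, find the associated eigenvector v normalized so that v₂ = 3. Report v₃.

B + 4I = [[6, -2, -4], [18, 0, -18], [-3, -2, 5]].
Solving (B + 4I)v = 0 gives the eigenspace spanned by (3, 3, 3).
With v₂ = 3, v = (3, 3, 3), so v₃ = 3.

3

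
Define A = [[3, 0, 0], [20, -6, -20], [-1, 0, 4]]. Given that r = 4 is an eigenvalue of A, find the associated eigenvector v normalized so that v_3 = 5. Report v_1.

A − 4I = [[-1, 0, 0], [20, -10, -20], [-1, 0, 0]].
Solving (A − 4I)v = 0 gives the eigenspace spanned by (0, -10, 5).
With v_3 = 5, v = (0, -10, 5), so v_1 = 0.

0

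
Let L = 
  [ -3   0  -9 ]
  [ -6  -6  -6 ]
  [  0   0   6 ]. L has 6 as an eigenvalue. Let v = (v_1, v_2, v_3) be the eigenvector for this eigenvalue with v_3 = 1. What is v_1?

-1

L − 6I = [[-9, 0, -9], [-6, -12, -6], [0, 0, 0]].
Solving (L − 6I)v = 0 gives the eigenspace spanned by (-1, 0, 1).
With v_3 = 1, v = (-1, 0, 1), so v_1 = -1.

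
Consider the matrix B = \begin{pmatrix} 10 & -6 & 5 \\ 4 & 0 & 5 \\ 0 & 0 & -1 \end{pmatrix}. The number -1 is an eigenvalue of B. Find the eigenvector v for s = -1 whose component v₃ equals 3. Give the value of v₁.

-3

B + 1I = [[11, -6, 5], [4, 1, 5], [0, 0, 0]].
Solving (B + 1I)v = 0 gives the eigenspace spanned by (-3, -3, 3).
With v₃ = 3, v = (-3, -3, 3), so v₁ = -3.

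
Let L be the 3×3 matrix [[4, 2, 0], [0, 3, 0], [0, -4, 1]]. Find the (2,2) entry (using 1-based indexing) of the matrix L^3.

Characteristic polynomial: r^3 - 8r^2 + 19r - 12 = (r - 4)(r - 3)(r - 1), so the eigenvalues are 1, 3, 4.
r=4: eigenvector (1, 0, 0).
r=3: eigenvector (-2, 1, -2).
r=1: eigenvector (0, 0, 1).
P = [[1, -2, 0], [0, 1, 0], [0, -2, 1]], D = diag(4, 3, 1), P⁻¹ = [[1, 2, 0], [0, 1, 0], [0, 2, 1]].
L³ = P·diag(64, 27, 1)·P⁻¹ = [[64, 74, 0], [0, 27, 0], [0, -52, 1]].
The requested entry is 27.

27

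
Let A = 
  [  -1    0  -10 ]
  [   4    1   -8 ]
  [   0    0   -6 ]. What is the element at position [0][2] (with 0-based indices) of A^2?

70

Characteristic polynomial: t^3 + 6t^2 - t - 6 = (t - 1)(t + 1)(t + 6), so the eigenvalues are -6, -1, 1.
t=-1: eigenvector (1, -2, 0).
t=1: eigenvector (0, 1, 0).
t=-6: eigenvector (2, 0, 1).
P = [[1, 0, 2], [-2, 1, 0], [0, 0, 1]], D = diag(-1, 1, -6), P⁻¹ = [[1, 0, -2], [2, 1, -4], [0, 0, 1]].
A² = P·diag(1, 1, 36)·P⁻¹ = [[1, 0, 70], [0, 1, 0], [0, 0, 36]].
The requested entry is 70.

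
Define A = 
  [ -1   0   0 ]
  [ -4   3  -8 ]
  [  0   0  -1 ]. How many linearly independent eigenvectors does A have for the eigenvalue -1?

A + 1I = [[0, 0, 0], [-4, 4, -8], [0, 0, 0]].
This matrix has rank 1, so its null space has dimension 3 − 1 = 2.

2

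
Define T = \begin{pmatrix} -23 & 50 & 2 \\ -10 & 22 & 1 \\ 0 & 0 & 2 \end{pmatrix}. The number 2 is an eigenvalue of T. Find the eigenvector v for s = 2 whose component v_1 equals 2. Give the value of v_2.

T − 2I = [[-25, 50, 2], [-10, 20, 1], [0, 0, 0]].
Solving (T − 2I)v = 0 gives the eigenspace spanned by (2, 1, 0).
With v_1 = 2, v = (2, 1, 0), so v_2 = 1.

1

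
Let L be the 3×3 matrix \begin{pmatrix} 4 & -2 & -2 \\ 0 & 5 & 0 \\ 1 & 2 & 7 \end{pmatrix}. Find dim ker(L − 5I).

L − 5I = [[-1, -2, -2], [0, 0, 0], [1, 2, 2]].
This matrix has rank 1, so its null space has dimension 3 − 1 = 2.

2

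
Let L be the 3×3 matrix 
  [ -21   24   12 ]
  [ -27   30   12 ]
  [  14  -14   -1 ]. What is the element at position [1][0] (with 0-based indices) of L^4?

-1695

Characteristic polynomial: r^3 - 8r^2 + 9r + 18 = (r - 6)(r - 3)(r + 1), so the eigenvalues are -1, 3, 6.
r=3: eigenvector (1, 1, 0).
r=6: eigenvector (0, 1, -2).
r=-1: eigenvector (-3, -3, 1).
P = [[1, 0, -3], [1, 1, -3], [0, -2, 1]], D = diag(3, 6, -1), P⁻¹ = [[-5, 6, 3], [-1, 1, 0], [-2, 2, 1]].
L⁴ = P·diag(81, 1296, 1)·P⁻¹ = [[-399, 480, 240], [-1695, 1776, 240], [2590, -2590, 1]].
The requested entry is -1695.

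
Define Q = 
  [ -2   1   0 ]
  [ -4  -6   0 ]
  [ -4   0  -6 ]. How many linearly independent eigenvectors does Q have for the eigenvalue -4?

Q + 4I = [[2, 1, 0], [-4, -2, 0], [-4, 0, -2]].
This matrix has rank 2, so its null space has dimension 3 − 2 = 1.

1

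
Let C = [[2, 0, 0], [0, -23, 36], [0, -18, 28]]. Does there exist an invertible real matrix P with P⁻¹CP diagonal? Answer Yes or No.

Characteristic polynomial: p(μ) = μ^3 - 7μ^2 + 14μ - 8 = (μ - 4)(μ - 2)(μ - 1).
All 3 eigenvalues are distinct, so C is diagonalizable.

Yes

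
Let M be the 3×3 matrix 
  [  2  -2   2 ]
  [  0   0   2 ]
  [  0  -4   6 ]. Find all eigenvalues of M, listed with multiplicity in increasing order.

2, 2, 4

Characteristic polynomial: p(λ) = λ^3 - 8λ^2 + 20λ - 16 = (λ - 4)(λ - 2)^2.
Roots (with multiplicity): 2, 2, 4.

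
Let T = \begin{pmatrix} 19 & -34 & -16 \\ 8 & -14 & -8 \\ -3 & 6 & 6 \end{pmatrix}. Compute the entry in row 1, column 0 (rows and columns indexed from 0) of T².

64

Characteristic polynomial: μ^3 - 11μ^2 + 36μ - 36 = (μ - 6)(μ - 3)(μ - 2), so the eigenvalues are 2, 3, 6.
μ=3: eigenvector (1, 0, 1).
μ=2: eigenvector (2, 1, 0).
μ=6: eigenvector (-4, -2, 1).
P = [[1, 2, -4], [0, 1, -2], [1, 0, 1]], D = diag(3, 2, 6), P⁻¹ = [[1, -2, 0], [-2, 5, 2], [-1, 2, 1]].
T² = P·diag(9, 4, 36)·P⁻¹ = [[137, -266, -128], [64, -124, -64], [-27, 54, 36]].
The requested entry is 64.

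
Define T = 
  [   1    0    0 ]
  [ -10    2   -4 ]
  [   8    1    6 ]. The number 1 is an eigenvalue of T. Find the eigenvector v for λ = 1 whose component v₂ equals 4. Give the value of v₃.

-4

T − 1I = [[0, 0, 0], [-10, 1, -4], [8, 1, 5]].
Solving (T − 1I)v = 0 gives the eigenspace spanned by (2, 4, -4).
With v₂ = 4, v = (2, 4, -4), so v₃ = -4.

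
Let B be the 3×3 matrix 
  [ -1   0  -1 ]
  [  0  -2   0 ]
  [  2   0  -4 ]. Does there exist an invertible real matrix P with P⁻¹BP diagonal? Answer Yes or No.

Characteristic polynomial: p(r) = r^3 + 7r^2 + 16r + 12 = (r + 2)^2(r + 3).
r = -2 has algebraic multiplicity 2; rank(B + 2I) = 1, so geometric multiplicity = 2.
Every eigenvalue has geometric = algebraic multiplicity, so B is diagonalizable.

Yes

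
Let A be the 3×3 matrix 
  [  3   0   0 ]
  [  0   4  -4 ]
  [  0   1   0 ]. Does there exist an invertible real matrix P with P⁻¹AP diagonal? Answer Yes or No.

No

Characteristic polynomial: p(s) = s^3 - 7s^2 + 16s - 12 = (s - 3)(s - 2)^2.
s = 2 has algebraic multiplicity 2; rank(A − 2I) = 2, so geometric multiplicity = 1.
Geometric multiplicity < algebraic multiplicity, so A is not diagonalizable.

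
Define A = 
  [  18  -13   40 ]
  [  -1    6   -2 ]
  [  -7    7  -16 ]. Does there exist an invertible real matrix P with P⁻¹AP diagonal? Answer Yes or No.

No

Characteristic polynomial: p(t) = t^3 - 8t^2 + 5t + 50 = (t - 5)^2(t + 2).
t = 5 has algebraic multiplicity 2; rank(A − 5I) = 2, so geometric multiplicity = 1.
Geometric multiplicity < algebraic multiplicity, so A is not diagonalizable.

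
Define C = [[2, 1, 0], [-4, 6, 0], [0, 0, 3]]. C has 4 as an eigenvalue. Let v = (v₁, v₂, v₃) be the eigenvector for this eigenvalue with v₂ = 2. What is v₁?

1

C − 4I = [[-2, 1, 0], [-4, 2, 0], [0, 0, -1]].
Solving (C − 4I)v = 0 gives the eigenspace spanned by (1, 2, 0).
With v₂ = 2, v = (1, 2, 0), so v₁ = 1.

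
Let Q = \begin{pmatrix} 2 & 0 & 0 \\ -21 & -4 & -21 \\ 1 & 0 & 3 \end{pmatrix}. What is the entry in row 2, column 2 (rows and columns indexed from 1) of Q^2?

16

Characteristic polynomial: s^3 - s^2 - 14s + 24 = (s - 3)(s - 2)(s + 4), so the eigenvalues are -4, 2, 3.
s=3: eigenvector (0, -3, 1).
s=-4: eigenvector (0, 1, 0).
s=2: eigenvector (-1, 0, 1).
P = [[0, 0, -1], [-3, 1, 0], [1, 0, 1]], D = diag(3, -4, 2), P⁻¹ = [[1, 0, 1], [3, 1, 3], [-1, 0, 0]].
Q² = P·diag(9, 16, 4)·P⁻¹ = [[4, 0, 0], [21, 16, 21], [5, 0, 9]].
The requested entry is 16.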